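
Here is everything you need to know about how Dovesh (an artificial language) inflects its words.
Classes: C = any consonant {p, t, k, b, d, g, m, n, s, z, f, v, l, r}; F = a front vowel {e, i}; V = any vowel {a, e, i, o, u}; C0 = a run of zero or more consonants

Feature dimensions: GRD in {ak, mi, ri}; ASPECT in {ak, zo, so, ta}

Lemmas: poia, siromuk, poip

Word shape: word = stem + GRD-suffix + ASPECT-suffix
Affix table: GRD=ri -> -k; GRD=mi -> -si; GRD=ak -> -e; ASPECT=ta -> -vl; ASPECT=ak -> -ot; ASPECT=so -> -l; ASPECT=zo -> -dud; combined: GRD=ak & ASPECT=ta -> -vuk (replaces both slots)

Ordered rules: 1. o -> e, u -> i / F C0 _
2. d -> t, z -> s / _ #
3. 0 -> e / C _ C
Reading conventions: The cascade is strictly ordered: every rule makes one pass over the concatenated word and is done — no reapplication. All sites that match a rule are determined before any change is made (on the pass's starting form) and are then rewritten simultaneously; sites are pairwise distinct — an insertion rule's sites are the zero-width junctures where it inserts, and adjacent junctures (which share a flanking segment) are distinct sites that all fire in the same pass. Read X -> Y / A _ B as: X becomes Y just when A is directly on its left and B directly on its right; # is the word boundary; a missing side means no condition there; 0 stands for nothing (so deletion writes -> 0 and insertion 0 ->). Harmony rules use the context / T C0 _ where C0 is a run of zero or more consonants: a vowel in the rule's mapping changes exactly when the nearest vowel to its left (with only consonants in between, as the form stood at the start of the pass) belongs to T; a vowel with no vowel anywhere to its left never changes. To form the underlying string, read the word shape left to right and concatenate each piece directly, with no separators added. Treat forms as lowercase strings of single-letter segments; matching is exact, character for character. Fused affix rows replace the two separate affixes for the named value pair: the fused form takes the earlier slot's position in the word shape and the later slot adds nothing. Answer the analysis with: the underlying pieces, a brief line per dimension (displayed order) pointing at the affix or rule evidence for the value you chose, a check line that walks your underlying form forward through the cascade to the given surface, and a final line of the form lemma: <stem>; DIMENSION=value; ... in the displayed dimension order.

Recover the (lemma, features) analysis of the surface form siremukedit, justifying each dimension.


underlying: siromuk-e-dud
GRD=ak - signalled by the affix -e
ASPECT=zo - signalled by the affix -dud
check: siromukedud -> siremukedid -> siremukedit -> siremukedit
lemma: siromuk; GRD=ak; ASPECT=zo


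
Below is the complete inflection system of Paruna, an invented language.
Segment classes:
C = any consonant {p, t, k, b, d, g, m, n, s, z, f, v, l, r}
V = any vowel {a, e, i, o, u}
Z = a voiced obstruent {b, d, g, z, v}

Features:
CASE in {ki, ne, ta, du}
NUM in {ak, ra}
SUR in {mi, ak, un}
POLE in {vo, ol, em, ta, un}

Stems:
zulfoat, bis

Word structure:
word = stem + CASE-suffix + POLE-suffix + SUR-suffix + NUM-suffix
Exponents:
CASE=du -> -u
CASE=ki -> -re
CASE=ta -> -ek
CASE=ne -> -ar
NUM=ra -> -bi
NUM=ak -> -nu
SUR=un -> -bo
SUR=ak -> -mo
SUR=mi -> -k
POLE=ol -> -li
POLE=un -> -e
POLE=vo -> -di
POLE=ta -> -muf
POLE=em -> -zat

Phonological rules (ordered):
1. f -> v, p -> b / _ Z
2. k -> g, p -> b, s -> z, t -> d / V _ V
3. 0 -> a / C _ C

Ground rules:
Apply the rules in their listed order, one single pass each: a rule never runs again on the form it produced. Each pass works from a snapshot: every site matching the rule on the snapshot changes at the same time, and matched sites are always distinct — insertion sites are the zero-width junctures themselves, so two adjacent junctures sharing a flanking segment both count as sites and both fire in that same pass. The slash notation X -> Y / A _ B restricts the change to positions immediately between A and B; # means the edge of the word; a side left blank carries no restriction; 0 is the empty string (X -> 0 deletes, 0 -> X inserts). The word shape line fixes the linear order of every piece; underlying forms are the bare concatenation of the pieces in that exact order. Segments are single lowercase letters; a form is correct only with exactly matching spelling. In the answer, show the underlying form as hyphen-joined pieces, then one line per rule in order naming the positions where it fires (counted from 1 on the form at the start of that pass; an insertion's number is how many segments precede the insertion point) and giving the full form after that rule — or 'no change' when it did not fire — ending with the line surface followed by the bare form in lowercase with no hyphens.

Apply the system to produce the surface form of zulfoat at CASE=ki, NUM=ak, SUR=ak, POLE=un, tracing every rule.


underlying: zulfoat-re-e-mo-nu
1. f -> v, p -> b / _ Z: no change
2. k -> g, p -> b, s -> z, t -> d / V _ V: no change
3. 0 -> a / C _ C: inserts after position(s) 3, 7: zulafoatareemonu
surface: zulafoatareemonu


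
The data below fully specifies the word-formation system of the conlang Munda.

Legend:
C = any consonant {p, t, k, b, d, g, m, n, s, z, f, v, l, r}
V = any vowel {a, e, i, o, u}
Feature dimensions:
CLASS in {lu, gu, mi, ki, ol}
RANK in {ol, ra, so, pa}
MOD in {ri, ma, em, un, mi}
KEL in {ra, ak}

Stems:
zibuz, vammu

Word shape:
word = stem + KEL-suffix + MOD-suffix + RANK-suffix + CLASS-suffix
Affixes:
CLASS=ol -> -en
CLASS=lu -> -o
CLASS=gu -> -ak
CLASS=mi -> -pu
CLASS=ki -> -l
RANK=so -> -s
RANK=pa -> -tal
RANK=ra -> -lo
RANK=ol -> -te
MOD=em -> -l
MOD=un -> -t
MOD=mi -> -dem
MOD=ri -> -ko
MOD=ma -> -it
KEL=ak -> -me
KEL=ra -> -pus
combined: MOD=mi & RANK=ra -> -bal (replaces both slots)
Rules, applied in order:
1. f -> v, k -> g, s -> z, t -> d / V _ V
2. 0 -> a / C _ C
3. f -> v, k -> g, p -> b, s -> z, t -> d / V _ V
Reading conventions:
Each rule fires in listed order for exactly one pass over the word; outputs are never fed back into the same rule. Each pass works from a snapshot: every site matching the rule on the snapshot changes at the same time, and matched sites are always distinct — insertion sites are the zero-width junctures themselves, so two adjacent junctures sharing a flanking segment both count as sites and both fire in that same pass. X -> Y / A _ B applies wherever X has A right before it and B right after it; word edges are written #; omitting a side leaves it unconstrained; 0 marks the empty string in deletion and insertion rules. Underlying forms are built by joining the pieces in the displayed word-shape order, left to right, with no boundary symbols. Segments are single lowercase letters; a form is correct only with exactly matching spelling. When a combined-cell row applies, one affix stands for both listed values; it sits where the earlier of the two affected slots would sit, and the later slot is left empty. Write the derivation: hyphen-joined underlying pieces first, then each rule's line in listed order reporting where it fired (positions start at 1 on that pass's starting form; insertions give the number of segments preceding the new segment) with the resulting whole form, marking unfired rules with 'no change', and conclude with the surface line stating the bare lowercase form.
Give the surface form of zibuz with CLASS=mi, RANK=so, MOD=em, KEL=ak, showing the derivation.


underlying: zibuz-me-l-s-pu
1. f -> v, k -> g, s -> z, t -> d / V _ V: no change
2. 0 -> a / C _ C: inserts after position(s) 5, 8, 9: zibuzamelasapu
3. f -> v, k -> g, p -> b, s -> z, t -> d / V _ V: fires at position(s) 11, 13: zibuzamelazabu
surface: zibuzamelazabu


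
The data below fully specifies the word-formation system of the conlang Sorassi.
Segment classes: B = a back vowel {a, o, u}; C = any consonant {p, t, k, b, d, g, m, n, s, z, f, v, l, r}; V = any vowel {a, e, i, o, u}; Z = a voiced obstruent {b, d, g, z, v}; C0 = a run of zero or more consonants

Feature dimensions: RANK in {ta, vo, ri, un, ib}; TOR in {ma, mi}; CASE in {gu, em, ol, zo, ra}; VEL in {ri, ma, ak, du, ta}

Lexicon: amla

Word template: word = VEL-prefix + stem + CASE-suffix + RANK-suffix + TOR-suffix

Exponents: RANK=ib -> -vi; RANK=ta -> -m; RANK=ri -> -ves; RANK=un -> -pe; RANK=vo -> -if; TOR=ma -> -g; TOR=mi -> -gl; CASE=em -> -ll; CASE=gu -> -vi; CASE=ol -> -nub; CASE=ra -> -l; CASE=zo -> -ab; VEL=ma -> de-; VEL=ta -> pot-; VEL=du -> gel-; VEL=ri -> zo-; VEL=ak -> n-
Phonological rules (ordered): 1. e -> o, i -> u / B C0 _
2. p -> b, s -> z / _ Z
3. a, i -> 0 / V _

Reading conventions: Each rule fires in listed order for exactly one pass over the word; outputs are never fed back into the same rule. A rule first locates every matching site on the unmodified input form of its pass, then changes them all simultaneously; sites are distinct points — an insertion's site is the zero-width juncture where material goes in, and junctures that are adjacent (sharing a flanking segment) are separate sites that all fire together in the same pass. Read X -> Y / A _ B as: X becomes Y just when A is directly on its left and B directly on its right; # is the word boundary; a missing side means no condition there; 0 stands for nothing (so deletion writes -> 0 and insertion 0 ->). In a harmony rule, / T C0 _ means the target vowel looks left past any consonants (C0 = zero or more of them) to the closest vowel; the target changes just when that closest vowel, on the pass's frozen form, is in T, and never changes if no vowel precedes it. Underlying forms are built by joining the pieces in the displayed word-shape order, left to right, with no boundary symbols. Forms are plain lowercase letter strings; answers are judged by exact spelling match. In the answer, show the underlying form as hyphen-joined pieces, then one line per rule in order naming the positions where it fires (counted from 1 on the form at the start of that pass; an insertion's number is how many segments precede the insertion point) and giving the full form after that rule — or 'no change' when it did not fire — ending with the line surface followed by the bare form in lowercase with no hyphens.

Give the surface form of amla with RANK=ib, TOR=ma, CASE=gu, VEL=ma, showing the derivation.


underlying: de-amla-vi-vi-g
1. e -> o, i -> u / B C0 _: fires at position(s) 8: deamlavuvig
2. p -> b, s -> z / _ Z: no change
3. a, i -> 0 / V _: fires at position(s) 3: demlavuvig
surface: demlavuvig


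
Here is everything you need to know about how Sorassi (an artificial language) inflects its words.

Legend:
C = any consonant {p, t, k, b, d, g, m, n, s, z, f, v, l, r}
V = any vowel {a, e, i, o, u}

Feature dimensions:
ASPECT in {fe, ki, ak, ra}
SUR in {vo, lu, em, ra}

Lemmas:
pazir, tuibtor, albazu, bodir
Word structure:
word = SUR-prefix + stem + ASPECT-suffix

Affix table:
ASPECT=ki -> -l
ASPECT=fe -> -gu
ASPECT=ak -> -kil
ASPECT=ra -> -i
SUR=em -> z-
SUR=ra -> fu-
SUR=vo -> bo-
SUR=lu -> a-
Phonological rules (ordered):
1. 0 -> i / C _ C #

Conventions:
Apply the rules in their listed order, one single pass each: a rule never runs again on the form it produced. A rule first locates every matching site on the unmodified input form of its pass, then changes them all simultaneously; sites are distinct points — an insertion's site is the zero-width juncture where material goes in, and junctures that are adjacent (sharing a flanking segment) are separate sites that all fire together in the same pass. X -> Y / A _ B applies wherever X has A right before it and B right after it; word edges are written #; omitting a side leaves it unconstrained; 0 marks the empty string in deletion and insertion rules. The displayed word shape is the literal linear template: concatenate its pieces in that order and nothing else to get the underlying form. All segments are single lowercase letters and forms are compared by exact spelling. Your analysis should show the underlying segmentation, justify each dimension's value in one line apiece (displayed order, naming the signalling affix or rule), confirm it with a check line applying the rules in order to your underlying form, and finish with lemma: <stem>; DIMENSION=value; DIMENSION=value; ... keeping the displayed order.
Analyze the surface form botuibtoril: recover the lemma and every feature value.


underlying: bo-tuibtor-l
ASPECT=ki - signalled by the affix -l
SUR=vo - signalled by the affix bo-
check: botuibtorl -> botuibtoril
lemma: tuibtor; ASPECT=ki; SUR=vo


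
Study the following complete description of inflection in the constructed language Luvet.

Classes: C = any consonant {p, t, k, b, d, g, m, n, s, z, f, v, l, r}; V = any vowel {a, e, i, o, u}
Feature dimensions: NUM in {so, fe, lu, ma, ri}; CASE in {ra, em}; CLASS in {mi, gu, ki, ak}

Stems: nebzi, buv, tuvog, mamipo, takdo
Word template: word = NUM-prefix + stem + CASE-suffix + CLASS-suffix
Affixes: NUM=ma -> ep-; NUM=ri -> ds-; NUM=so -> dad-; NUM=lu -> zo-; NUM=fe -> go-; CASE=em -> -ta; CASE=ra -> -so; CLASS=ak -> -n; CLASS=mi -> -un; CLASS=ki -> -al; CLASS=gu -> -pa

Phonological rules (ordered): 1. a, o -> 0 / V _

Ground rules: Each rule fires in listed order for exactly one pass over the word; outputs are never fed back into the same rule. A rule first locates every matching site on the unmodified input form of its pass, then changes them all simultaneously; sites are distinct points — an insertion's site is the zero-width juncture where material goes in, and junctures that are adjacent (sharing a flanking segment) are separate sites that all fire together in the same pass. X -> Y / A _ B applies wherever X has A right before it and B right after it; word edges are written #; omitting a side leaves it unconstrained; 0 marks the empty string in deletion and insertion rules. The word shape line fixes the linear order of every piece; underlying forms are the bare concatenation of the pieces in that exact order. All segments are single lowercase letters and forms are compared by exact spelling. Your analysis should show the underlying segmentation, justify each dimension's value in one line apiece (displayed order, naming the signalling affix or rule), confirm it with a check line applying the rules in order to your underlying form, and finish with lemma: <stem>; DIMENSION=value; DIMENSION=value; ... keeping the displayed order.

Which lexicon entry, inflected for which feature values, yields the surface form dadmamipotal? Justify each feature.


underlying: dad-mamipo-ta-al
NUM=so - signalled by the affix dad-
CASE=em - signalled by the affix -ta
CLASS=ki - signalled by the affix -al
check: dadmamipotaal -> dadmamipotal
lemma: mamipo; NUM=so; CASE=em; CLASS=ki


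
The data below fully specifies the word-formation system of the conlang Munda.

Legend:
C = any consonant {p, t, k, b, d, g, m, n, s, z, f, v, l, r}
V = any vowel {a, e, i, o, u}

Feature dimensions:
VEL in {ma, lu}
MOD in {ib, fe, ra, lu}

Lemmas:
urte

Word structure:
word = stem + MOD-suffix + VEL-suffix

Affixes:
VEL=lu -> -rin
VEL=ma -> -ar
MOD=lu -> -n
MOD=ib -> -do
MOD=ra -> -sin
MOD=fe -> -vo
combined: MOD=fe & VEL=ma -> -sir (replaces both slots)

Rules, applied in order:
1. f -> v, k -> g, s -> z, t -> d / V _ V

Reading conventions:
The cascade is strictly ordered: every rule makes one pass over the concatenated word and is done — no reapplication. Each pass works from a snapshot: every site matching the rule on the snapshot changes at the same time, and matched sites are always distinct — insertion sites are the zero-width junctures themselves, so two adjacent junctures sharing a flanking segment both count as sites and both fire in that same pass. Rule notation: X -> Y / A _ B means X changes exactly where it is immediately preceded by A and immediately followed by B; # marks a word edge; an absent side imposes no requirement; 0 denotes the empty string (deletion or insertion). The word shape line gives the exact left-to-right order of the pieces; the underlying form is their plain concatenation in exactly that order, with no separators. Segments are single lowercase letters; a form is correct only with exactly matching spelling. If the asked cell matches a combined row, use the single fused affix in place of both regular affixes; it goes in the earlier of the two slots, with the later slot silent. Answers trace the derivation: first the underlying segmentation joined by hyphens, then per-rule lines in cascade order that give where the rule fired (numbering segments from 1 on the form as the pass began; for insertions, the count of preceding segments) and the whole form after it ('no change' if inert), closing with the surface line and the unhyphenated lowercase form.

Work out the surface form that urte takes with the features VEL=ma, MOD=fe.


underlying: urte-sir
1. f -> v, k -> g, s -> z, t -> d / V _ V: fires at position(s) 5: urtezir
surface: urtezir


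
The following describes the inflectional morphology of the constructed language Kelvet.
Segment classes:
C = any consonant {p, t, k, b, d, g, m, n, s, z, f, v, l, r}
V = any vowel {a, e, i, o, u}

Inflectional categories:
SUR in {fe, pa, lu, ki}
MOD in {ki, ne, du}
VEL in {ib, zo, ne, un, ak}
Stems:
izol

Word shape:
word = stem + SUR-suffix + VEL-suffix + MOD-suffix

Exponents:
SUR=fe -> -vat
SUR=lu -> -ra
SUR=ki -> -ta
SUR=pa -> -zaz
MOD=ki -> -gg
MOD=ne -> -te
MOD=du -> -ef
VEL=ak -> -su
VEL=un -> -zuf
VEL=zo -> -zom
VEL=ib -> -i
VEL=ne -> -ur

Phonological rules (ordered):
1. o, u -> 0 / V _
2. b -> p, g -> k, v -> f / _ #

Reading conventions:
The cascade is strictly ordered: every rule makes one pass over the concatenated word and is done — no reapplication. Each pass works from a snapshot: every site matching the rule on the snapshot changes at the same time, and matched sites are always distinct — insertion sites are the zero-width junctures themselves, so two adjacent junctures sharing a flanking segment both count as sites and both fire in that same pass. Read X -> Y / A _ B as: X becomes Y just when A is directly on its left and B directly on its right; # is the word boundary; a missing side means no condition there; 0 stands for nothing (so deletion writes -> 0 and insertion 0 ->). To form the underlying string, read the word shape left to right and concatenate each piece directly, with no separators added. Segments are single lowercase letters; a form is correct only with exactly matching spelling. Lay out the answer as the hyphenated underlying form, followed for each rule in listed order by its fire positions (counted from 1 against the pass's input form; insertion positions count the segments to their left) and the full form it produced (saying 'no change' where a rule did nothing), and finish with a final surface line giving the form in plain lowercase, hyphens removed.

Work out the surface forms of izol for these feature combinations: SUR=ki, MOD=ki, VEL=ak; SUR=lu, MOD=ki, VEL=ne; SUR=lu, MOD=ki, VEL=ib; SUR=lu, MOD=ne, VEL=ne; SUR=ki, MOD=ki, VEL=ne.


cell SUR=ki, MOD=ki, VEL=ak:
underlying: izol-ta-su-gg
1. o, u -> 0 / V _: no change
2. b -> p, g -> k, v -> f / _ #: fires at position(s) 10: izoltasugk
surface: izoltasugk

cell SUR=lu, MOD=ki, VEL=ne:
underlying: izol-ra-ur-gg
1. o, u -> 0 / V _: fires at position(s) 7: izolrargg
2. b -> p, g -> k, v -> f / _ #: fires at position(s) 9: izolrargk
surface: izolrargk

cell SUR=lu, MOD=ki, VEL=ib:
underlying: izol-ra-i-gg
1. o, u -> 0 / V _: no change
2. b -> p, g -> k, v -> f / _ #: fires at position(s) 9: izolraigk
surface: izolraigk

cell SUR=lu, MOD=ne, VEL=ne:
underlying: izol-ra-ur-te
1. o, u -> 0 / V _: fires at position(s) 7: izolrarte
2. b -> p, g -> k, v -> f / _ #: no change
surface: izolrarte

cell SUR=ki, MOD=ki, VEL=ne:
underlying: izol-ta-ur-gg
1. o, u -> 0 / V _: fires at position(s) 7: izoltargg
2. b -> p, g -> k, v -> f / _ #: fires at position(s) 9: izoltargk
surface: izoltargk


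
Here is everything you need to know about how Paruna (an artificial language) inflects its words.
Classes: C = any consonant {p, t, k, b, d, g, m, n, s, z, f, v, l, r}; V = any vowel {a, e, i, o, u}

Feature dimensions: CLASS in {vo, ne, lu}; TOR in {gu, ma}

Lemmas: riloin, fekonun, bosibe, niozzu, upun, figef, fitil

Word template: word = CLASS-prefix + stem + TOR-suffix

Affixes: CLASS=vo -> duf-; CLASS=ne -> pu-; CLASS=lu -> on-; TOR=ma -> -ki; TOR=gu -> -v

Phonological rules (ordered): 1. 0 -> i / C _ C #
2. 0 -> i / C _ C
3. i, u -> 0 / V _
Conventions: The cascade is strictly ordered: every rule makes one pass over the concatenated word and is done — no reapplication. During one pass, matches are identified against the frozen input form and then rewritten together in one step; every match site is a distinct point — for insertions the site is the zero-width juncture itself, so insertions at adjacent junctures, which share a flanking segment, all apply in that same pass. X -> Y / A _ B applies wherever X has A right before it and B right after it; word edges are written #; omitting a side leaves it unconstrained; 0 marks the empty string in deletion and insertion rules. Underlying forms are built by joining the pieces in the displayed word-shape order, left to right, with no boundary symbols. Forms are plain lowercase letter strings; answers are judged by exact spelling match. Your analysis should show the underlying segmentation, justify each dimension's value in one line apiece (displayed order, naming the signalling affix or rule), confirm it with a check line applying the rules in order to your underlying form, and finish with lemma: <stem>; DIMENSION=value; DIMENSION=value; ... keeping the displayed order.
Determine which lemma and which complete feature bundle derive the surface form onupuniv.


underlying: on-upun-v
CLASS=lu - signalled by the affix on-
TOR=gu - signalled by the affix -v
check: onupunv -> onupuniv -> onupuniv -> onupuniv
lemma: upun; CLASS=lu; TOR=gu


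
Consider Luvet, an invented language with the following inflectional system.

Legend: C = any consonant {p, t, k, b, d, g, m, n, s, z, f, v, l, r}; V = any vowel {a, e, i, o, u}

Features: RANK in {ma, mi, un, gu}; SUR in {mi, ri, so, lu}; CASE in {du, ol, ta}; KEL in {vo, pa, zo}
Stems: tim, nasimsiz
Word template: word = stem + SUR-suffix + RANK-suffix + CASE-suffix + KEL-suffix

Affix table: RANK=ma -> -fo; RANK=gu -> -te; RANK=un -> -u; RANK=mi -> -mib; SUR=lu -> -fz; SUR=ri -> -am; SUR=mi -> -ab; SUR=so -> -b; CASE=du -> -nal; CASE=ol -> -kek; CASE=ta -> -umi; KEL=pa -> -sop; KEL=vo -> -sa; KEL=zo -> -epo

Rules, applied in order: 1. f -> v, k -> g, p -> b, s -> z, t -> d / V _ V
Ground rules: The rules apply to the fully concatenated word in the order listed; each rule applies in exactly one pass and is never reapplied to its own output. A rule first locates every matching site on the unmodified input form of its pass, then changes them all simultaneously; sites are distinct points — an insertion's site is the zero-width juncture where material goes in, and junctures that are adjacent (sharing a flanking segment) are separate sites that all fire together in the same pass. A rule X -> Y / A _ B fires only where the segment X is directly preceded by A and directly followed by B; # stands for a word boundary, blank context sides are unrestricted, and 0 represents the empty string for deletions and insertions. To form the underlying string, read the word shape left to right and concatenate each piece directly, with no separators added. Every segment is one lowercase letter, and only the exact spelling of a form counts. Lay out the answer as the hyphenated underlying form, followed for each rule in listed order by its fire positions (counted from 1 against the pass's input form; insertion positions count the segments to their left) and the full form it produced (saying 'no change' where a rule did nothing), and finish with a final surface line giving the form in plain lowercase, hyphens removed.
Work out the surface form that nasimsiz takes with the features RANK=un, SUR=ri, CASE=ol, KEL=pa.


underlying: nasimsiz-am-u-kek-sop
1. f -> v, k -> g, p -> b, s -> z, t -> d / V _ V: fires at position(s) 3, 12: nazimsizamugeksop
surface: nazimsizamugeksop


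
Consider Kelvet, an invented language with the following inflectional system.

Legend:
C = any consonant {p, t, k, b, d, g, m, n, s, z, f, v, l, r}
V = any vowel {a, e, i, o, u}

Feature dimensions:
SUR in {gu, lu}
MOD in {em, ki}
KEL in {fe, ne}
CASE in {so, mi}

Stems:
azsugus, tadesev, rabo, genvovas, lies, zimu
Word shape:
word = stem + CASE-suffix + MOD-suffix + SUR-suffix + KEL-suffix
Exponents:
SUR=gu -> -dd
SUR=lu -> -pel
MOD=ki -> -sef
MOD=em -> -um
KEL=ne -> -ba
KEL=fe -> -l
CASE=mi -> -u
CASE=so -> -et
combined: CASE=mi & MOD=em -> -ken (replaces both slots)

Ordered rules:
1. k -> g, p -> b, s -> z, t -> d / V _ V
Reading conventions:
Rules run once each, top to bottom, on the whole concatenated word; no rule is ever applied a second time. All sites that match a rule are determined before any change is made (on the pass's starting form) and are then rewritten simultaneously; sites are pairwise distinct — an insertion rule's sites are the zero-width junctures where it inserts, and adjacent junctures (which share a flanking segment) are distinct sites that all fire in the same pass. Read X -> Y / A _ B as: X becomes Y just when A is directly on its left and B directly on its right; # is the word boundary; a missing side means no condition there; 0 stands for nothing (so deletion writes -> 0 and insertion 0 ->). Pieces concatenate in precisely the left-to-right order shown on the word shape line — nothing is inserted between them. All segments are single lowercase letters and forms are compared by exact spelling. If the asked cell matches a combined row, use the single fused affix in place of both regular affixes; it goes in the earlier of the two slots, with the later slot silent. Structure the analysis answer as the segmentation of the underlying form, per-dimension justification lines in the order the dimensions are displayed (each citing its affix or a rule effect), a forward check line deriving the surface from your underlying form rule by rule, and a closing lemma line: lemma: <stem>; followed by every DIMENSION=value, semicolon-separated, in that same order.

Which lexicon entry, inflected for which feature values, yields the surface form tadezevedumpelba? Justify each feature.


underlying: tadesev-et-um-pel-ba
SUR=lu - signalled by the affix -pel
MOD=em - signalled by the affix -um
KEL=ne - signalled by the affix -ba
CASE=so - signalled by the affix -et
check: tadesevetumpelba -> tadezevedumpelba
lemma: tadesev; SUR=lu; MOD=em; KEL=ne; CASE=so


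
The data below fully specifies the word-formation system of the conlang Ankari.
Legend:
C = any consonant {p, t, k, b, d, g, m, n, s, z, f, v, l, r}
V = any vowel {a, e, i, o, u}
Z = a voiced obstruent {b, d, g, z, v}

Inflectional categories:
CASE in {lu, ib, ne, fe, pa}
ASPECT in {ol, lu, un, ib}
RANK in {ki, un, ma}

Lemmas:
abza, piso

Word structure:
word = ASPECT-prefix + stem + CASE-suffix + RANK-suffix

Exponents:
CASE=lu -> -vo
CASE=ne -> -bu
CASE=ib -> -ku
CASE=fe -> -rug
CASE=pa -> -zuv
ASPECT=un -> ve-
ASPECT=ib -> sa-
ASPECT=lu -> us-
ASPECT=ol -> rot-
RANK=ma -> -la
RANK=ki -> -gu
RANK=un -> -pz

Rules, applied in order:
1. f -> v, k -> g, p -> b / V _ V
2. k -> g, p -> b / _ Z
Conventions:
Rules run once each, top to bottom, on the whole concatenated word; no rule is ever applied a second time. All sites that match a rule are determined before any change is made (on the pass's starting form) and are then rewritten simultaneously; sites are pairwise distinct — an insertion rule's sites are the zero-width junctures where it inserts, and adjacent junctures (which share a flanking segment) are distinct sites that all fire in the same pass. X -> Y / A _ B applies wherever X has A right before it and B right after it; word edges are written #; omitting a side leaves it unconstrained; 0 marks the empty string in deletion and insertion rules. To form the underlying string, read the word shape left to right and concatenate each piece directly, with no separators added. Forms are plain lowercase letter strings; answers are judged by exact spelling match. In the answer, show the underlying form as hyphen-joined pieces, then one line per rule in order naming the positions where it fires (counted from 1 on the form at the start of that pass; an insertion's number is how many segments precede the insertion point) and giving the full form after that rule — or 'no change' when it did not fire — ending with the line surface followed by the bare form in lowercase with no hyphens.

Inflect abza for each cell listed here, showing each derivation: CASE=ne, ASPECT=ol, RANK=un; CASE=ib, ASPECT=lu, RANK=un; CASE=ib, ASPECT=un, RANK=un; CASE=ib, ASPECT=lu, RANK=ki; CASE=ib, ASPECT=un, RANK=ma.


cell CASE=ne, ASPECT=ol, RANK=un:
underlying: rot-abza-bu-pz
1. f -> v, k -> g, p -> b / V _ V: no change
2. k -> g, p -> b / _ Z: fires at position(s) 10: rotabzabubz
surface: rotabzabubz

cell CASE=ib, ASPECT=lu, RANK=un:
underlying: us-abza-ku-pz
1. f -> v, k -> g, p -> b / V _ V: fires at position(s) 7: usabzagupz
2. k -> g, p -> b / _ Z: fires at position(s) 9: usabzagubz
surface: usabzagubz

cell CASE=ib, ASPECT=un, RANK=un:
underlying: ve-abza-ku-pz
1. f -> v, k -> g, p -> b / V _ V: fires at position(s) 7: veabzagupz
2. k -> g, p -> b / _ Z: fires at position(s) 9: veabzagubz
surface: veabzagubz

cell CASE=ib, ASPECT=lu, RANK=ki:
underlying: us-abza-ku-gu
1. f -> v, k -> g, p -> b / V _ V: fires at position(s) 7: usabzagugu
2. k -> g, p -> b / _ Z: no change
surface: usabzagugu

cell CASE=ib, ASPECT=un, RANK=ma:
underlying: ve-abza-ku-la
1. f -> v, k -> g, p -> b / V _ V: fires at position(s) 7: veabzagula
2. k -> g, p -> b / _ Z: no change
surface: veabzagula


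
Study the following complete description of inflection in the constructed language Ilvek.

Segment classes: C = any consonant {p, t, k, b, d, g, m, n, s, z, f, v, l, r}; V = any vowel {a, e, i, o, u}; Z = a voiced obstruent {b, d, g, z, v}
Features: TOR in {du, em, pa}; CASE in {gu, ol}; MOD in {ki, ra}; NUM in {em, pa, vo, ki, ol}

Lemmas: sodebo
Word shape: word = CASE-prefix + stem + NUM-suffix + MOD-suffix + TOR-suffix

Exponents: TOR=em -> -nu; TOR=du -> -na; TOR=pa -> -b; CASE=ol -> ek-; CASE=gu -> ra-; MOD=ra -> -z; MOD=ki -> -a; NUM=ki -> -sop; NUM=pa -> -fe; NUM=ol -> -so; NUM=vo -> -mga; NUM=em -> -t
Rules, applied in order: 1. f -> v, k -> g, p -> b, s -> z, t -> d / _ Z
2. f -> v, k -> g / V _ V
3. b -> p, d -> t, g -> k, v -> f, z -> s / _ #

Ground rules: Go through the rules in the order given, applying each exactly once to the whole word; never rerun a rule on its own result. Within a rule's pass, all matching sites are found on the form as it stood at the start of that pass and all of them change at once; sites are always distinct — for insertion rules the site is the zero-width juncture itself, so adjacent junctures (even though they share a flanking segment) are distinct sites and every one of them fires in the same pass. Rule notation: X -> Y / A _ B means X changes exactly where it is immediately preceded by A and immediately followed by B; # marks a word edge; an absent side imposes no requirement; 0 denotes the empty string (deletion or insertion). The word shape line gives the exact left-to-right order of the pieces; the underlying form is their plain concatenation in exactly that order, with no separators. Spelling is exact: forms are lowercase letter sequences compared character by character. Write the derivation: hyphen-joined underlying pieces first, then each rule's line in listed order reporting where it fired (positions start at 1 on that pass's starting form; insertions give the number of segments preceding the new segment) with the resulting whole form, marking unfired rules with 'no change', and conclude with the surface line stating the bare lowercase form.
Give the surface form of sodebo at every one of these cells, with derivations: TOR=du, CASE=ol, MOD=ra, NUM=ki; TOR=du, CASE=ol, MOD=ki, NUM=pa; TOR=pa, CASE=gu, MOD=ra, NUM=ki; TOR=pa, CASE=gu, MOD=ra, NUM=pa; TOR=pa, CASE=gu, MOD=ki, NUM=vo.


cell TOR=du, CASE=ol, MOD=ra, NUM=ki:
underlying: ek-sodebo-sop-z-na
1. f -> v, k -> g, p -> b, s -> z, t -> d / _ Z: fires at position(s) 11: eksodebosobzna
2. f -> v, k -> g / V _ V: no change
3. b -> p, d -> t, g -> k, v -> f, z -> s / _ #: no change
surface: eksodebosobzna

cell TOR=du, CASE=ol, MOD=ki, NUM=pa:
underlying: ek-sodebo-fe-a-na
1. f -> v, k -> g, p -> b, s -> z, t -> d / _ Z: no change
2. f -> v, k -> g / V _ V: fires at position(s) 9: eksodeboveana
3. b -> p, d -> t, g -> k, v -> f, z -> s / _ #: no change
surface: eksodeboveana

cell TOR=pa, CASE=gu, MOD=ra, NUM=ki:
underlying: ra-sodebo-sop-z-b
1. f -> v, k -> g, p -> b, s -> z, t -> d / _ Z: fires at position(s) 11: rasodebosobzb
2. f -> v, k -> g / V _ V: no change
3. b -> p, d -> t, g -> k, v -> f, z -> s / _ #: fires at position(s) 13: rasodebosobzp
surface: rasodebosobzp

cell TOR=pa, CASE=gu, MOD=ra, NUM=pa:
underlying: ra-sodebo-fe-z-b
1. f -> v, k -> g, p -> b, s -> z, t -> d / _ Z: no change
2. f -> v, k -> g / V _ V: fires at position(s) 9: rasodebovezb
3. b -> p, d -> t, g -> k, v -> f, z -> s / _ #: fires at position(s) 12: rasodebovezp
surface: rasodebovezp

cell TOR=pa, CASE=gu, MOD=ki, NUM=vo:
underlying: ra-sodebo-mga-a-b
1. f -> v, k -> g, p -> b, s -> z, t -> d / _ Z: no change
2. f -> v, k -> g / V _ V: no change
3. b -> p, d -> t, g -> k, v -> f, z -> s / _ #: fires at position(s) 13: rasodebomgaap
surface: rasodebomgaap


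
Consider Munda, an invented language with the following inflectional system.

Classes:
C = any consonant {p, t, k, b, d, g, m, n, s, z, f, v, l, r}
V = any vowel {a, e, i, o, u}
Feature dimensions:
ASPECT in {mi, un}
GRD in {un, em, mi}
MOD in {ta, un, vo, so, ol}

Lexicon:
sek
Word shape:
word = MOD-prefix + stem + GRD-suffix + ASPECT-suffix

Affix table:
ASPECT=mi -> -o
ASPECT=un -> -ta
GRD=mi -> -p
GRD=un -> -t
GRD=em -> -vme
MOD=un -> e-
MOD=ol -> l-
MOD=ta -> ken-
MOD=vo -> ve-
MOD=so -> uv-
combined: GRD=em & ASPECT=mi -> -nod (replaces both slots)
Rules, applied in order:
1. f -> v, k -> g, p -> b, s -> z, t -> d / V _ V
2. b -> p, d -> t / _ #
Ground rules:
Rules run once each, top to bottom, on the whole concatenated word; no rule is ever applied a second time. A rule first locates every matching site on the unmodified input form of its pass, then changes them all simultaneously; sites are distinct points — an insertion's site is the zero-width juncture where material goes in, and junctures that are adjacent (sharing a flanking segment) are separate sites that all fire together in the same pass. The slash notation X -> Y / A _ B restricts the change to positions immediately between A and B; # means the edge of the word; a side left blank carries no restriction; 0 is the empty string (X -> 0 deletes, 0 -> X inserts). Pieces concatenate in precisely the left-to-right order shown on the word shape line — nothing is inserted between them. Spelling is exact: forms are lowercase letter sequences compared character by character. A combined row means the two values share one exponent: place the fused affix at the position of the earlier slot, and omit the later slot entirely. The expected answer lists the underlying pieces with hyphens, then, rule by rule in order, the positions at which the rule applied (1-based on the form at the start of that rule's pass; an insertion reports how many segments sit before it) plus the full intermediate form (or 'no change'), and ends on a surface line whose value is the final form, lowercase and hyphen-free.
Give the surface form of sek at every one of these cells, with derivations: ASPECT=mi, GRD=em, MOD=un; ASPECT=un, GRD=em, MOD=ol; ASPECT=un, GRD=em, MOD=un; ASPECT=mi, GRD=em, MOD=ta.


cell ASPECT=mi, GRD=em, MOD=un:
underlying: e-sek-nod
1. f -> v, k -> g, p -> b, s -> z, t -> d / V _ V: fires at position(s) 2: ezeknod
2. b -> p, d -> t / _ #: fires at position(s) 7: ezeknot
surface: ezeknot

cell ASPECT=un, GRD=em, MOD=ol:
underlying: l-sek-vme-ta
1. f -> v, k -> g, p -> b, s -> z, t -> d / V _ V: fires at position(s) 8: lsekvmeda
2. b -> p, d -> t / _ #: no change
surface: lsekvmeda

cell ASPECT=un, GRD=em, MOD=un:
underlying: e-sek-vme-ta
1. f -> v, k -> g, p -> b, s -> z, t -> d / V _ V: fires at position(s) 2, 8: ezekvmeda
2. b -> p, d -> t / _ #: no change
surface: ezekvmeda

cell ASPECT=mi, GRD=em, MOD=ta:
underlying: ken-sek-nod
1. f -> v, k -> g, p -> b, s -> z, t -> d / V _ V: no change
2. b -> p, d -> t / _ #: fires at position(s) 9: kenseknot
surface: kenseknot


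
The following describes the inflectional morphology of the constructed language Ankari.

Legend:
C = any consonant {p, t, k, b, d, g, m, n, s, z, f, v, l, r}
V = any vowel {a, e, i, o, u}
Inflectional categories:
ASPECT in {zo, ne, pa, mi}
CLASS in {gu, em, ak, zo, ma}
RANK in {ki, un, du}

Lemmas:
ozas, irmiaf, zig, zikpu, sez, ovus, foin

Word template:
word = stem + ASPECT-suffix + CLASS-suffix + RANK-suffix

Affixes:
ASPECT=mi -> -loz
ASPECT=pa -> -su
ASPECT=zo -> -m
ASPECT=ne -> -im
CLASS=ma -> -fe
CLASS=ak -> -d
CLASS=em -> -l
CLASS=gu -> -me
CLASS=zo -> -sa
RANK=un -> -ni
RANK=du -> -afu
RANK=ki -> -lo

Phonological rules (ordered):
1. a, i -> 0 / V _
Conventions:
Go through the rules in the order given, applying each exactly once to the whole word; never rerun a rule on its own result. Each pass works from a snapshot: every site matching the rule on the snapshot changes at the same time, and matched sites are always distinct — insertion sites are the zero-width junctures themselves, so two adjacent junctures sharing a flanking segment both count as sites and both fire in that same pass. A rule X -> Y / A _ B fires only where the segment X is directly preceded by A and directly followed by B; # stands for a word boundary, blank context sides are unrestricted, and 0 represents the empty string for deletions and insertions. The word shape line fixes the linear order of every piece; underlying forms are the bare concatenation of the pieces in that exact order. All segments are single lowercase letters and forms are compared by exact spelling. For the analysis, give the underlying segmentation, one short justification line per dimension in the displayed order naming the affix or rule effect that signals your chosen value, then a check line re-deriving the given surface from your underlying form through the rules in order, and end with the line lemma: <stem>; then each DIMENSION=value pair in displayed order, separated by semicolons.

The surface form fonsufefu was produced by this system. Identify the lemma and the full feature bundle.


underlying: foin-su-fe-afu
ASPECT=pa - signalled by the affix -su
CLASS=ma - signalled by the affix -fe
RANK=du - signalled by the affix -afu
check: foinsufeafu -> fonsufefu
lemma: foin; ASPECT=pa; CLASS=ma; RANK=du


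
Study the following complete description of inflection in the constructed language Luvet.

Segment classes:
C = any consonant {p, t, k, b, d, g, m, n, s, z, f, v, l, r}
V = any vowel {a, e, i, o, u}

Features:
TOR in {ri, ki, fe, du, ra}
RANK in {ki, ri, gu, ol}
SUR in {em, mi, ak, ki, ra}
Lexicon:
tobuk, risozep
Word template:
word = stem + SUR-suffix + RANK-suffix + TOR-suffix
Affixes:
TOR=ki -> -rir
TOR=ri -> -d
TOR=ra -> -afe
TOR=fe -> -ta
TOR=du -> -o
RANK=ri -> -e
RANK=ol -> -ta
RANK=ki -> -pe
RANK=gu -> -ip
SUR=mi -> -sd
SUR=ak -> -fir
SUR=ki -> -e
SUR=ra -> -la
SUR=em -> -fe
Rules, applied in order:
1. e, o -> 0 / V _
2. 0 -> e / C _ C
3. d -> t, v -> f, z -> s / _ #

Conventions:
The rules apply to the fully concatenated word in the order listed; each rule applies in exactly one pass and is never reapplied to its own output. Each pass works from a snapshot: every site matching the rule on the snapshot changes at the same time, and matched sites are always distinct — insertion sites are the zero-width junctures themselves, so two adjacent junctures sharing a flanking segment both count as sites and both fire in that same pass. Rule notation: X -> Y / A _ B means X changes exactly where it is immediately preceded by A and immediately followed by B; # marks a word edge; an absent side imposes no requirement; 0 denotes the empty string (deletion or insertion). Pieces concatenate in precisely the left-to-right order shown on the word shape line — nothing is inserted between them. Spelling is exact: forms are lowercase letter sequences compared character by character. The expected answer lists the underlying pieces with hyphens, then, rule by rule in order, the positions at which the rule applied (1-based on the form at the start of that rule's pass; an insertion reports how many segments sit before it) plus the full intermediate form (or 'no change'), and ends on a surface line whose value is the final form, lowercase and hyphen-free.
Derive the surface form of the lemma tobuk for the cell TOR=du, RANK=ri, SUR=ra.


underlying: tobuk-la-e-o
1. e, o -> 0 / V _: fires at position(s) 8, 9: tobukla
2. 0 -> e / C _ C: inserts after position(s) 5: tobukela
3. d -> t, v -> f, z -> s / _ #: no change
surface: tobukela
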